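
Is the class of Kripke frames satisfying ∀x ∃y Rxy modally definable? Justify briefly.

This is a Sahlqvist condition; the D axiom □p → ◇p defines it.
Suppose □p→◇p is valid. At any x set V(p)=W. Then □p at x, so ◇p at x, so x has a successor.

Definable; □p → ◇p defines it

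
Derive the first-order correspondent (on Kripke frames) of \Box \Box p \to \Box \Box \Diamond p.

This is a Sahlqvist (Geach-type) schema ◇^0□^2p → □^2◇^1p.
Minimal-valuation argument: fix x; take any y with xR^0y and any z with xR^2z. Set V(p) to the set of worlds R-reachable from y in exactly 2 steps. Then □^2p holds at y, so the antecedent holds at x; validity forces ◇^1p at z, giving a w with zR^1w and yR^2w.
First-order correspondent: \forall x \forall z (x R^2 z \to \exists w (x R^2 w \wedge zRw)).

\forall x \forall z (x R^2 z \to \exists w (x R^2 w \wedge zRw))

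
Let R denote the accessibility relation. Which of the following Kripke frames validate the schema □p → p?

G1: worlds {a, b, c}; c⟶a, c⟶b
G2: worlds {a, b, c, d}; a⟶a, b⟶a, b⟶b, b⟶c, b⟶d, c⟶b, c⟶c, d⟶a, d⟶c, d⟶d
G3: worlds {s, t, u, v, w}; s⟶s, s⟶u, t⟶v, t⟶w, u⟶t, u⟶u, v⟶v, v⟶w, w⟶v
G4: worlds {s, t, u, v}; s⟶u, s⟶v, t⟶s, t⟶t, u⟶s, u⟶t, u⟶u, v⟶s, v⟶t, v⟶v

Frame correspondent (Sahlqvist): ∀x Rxx — i.e. reflexivity.
G1: fails — world a does not see itself.
G2: holds.
G3: fails — world t does not see itself.
G4: fails — world s does not see itself.

G2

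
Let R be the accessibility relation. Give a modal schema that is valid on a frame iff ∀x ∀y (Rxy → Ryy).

□(□q → q)

This is shift-reflexivity; the standard corresponding axiom is T□: □(□q → q).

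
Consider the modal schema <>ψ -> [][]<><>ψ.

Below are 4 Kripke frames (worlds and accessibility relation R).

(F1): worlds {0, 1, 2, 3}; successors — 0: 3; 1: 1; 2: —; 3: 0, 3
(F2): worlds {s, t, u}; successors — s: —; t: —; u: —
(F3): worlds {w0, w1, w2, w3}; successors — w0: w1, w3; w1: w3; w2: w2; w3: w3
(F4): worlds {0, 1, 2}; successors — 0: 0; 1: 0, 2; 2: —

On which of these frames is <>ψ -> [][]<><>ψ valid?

(F1), (F2)

This is the axiom for a generalized confluence (Geach) condition; its first-order frame correspondent is forall x forall y forall z ((xRy & x R^2 z) -> exists w (y = w & z R^2 w)).
(F1): satisfies the condition.
(F2): satisfies the condition.
(F3): fails — w0Rw1, w0R²w3 but no w with w1=w and w3R²w.
(F4): fails — 1R2, 1R²0 but no w with 2=w and 0R²w.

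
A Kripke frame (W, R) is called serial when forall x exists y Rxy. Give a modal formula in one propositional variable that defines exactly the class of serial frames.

This is seriality; the standard corresponding axiom is D: □q → ◇q.
Suppose □q→◇q is valid. At any x set V(q)=W. Then □q at x, so ◇q at x, so x has a successor.

□q → ◇q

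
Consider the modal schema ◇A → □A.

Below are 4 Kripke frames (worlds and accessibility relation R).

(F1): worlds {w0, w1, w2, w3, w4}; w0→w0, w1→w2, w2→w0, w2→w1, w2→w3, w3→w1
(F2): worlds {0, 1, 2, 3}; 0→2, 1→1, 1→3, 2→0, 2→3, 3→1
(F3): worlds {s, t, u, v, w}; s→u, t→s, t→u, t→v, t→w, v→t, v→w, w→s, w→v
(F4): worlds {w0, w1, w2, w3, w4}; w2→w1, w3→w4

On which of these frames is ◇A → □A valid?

Frame correspondent (Sahlqvist): ∀x ∀y ∀z (Rxy ∧ Rxz → y = z) — i.e. partial functionality.
(F1): fails — w2 sees both w0 and w1.
(F2): fails — 1 sees both 1 and 3.
(F3): fails — t sees both s and u.
(F4): condition met.
Valid on: (F4).

(F4)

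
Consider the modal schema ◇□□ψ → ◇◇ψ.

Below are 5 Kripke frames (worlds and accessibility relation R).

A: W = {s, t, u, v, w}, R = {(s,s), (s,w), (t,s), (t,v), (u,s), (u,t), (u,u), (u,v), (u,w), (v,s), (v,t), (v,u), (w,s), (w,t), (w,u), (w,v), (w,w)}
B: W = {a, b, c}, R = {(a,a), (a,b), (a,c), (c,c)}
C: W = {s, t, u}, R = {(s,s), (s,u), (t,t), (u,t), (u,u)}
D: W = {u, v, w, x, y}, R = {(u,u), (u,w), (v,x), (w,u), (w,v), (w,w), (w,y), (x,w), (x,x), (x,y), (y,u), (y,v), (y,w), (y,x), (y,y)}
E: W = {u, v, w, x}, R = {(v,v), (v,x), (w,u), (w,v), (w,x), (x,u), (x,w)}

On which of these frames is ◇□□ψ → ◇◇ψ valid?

This is the axiom for a generalized confluence (Geach) condition; its first-order frame correspondent is ∀x ∀y (xRy → ∃w (yR²w ∧ xR²w)).
A: satisfies the condition.
B: fails — aRb but no w with bR²w and aR²w.
C: satisfies the condition.
D: satisfies the condition.
E: fails — wRu but no t with uR²t and wR²t.
Valid on: A, C, D.

A, C, D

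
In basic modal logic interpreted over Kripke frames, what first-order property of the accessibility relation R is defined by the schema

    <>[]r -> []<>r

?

Convergence

This is the .2 axiom.
Its frame correspondent is convergence — forall x forall y forall z (Rxy & Rxz -> exists w (Ryw & Rzw)).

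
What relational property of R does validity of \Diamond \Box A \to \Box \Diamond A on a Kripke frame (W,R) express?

Convergence

Suppose ◇□A→□◇A is valid. Take Rxy, Rxz and set V(A)={w : Ryw}. Then □A at y so ◇□A at x, so □◇A at x, so ◇A at z, giving w with Rzw and Ryw.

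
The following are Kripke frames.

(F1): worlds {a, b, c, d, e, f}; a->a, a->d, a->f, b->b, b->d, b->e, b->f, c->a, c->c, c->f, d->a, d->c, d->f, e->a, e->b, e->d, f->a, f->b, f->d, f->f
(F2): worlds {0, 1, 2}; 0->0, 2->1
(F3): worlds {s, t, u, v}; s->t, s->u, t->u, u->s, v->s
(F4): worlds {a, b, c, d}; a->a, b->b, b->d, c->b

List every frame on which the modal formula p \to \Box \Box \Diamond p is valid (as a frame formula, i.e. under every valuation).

(F2)

This is the axiom for a generalized confluence (Geach) condition; its first-order frame correspondent is \forall x \forall z (x R^2 z \to \exists w (x = w \wedge zRw)).
(F1): fails — aR²b but no w with a=w and bRw.
(F2): satisfies the condition.
(F3): fails — sR²s but no w with s=w and sRw.
(F4): fails — bR²d but no w with b=w and dRw.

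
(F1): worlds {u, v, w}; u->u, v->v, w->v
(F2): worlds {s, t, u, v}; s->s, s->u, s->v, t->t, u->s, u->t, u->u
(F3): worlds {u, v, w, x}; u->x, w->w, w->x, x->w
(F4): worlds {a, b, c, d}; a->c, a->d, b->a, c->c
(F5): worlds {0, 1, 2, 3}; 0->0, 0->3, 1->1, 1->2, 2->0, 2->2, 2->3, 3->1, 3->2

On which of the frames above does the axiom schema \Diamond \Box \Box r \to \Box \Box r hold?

The schema corresponds to a generalized confluence (Geach) condition: \forall x \forall y \forall z ((xRy \wedge x R^2 z) \to \exists w (y R^2 w \wedge z = w)).
(F1): holds.
(F2): fails — sRv, sR²s but no w with vR²w and s=w.
(F3): holds.
(F4): fails — aRd, aR²c but no w with dR²w and c=w.
(F5): holds.
Valid on: (F1), (F3), (F5).

(F1), (F3), (F5)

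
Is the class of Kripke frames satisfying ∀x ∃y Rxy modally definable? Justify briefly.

Yes — defined by □r → ◇r

The condition is seriality. A defining modal formula is □r → ◇r.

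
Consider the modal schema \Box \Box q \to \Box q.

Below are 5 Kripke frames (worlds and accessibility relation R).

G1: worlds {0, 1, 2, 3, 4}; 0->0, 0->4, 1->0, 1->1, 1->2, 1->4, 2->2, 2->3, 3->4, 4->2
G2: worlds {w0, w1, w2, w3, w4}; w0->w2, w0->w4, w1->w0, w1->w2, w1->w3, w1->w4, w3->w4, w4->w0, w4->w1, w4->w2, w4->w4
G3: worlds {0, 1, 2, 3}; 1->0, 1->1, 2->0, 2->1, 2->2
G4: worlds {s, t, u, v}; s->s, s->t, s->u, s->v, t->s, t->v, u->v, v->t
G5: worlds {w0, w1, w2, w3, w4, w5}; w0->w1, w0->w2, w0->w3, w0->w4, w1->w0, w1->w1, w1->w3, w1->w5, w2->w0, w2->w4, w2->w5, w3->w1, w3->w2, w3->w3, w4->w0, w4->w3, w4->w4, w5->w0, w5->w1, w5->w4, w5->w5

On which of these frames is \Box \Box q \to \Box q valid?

G3, G5

The schema corresponds to density: \forall x \forall y (Rxy \to \exists z (Rxz \wedge Rzy)).
G1: fails — R34 but no z with R3z and Rz4.
G2: fails — Rw1w3 but no z with Rw1z and Rzw3.
G3: satisfies the condition.
G4: fails — Ruv but no z with Ruz and Rzv.
G5: satisfies the condition.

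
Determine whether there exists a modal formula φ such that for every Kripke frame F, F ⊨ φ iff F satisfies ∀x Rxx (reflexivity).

The condition is reflexivity. A defining modal formula is □r → r.

Yes — defined by □r → r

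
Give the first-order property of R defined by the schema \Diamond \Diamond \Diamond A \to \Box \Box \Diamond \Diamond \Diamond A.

This is a Sahlqvist (Geach-type) schema ◇^3□^0A → □^2◇^3A.
First-order correspondent: \forall x \forall y \forall z ((x R^3 y \wedge x R^2 z) \to \exists w (y = w \wedge z R^3 w)).

\forall x \forall y \forall z ((x R^3 y \wedge x R^2 z) \to \exists w (y = w \wedge z R^3 w))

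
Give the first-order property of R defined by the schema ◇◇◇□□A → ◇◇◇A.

This is a Sahlqvist (Geach-type) schema ◇^3□^2A → □^0◇^3A.
First-order correspondent: ∀x ∀y (xR³y → ∃w (yR²w ∧ xR³w)).

∀x ∀y (xR³y → ∃w (yR²w ∧ xR³w))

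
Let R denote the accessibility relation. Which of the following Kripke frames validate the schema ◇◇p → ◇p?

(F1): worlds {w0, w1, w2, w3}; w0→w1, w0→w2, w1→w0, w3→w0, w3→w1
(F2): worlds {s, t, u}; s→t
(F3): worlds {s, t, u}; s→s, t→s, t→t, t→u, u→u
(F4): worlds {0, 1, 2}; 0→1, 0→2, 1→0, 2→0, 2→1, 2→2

This is the axiom for transitivity; its first-order frame correspondent is ∀x ∀y ∀z (Rxy ∧ Ryz → Rxz).
(F1): fails — Rw1w0 and Rw0w1 but not Rw1w1.
(F2): satisfies the condition.
(F3): satisfies the condition.
(F4): fails — R10 and R02 but not R12.

(F2), (F3)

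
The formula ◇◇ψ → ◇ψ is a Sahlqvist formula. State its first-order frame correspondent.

This schema is equivalent to the 4 axiom □ψ → □□ψ.
Its frame correspondent is transitivity — ∀x ∀y ∀z (Rxy ∧ Ryz → Rxz).

Transitivity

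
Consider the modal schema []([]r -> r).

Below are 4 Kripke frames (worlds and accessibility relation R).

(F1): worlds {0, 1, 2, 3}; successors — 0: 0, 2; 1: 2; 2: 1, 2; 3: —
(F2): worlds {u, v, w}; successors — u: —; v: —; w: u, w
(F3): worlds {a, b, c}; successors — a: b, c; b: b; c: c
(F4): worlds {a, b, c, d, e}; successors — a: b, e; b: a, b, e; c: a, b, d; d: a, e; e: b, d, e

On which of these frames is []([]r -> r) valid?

(F3)

The schema corresponds to shift-reflexivity: forall x forall y (Rxy -> Ryy).
(F1): fails — R21 but not R11.
(F2): fails — Rwu but not Ruu.
(F3): ✓.
(F4): fails — Rcd but not Rdd.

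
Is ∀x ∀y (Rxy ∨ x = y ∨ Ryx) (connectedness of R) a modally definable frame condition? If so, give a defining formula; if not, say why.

If a class were modally definable it would be closed under disjoint unions (Goldblatt–Thomason).
Take 2 disjoint single-world reflexive frames: each is trivially connected, but their disjoint union has 2 worlds with no edge between distinct components, so it is not connected.
So the class is not modally definable.

Not definable by any modal formula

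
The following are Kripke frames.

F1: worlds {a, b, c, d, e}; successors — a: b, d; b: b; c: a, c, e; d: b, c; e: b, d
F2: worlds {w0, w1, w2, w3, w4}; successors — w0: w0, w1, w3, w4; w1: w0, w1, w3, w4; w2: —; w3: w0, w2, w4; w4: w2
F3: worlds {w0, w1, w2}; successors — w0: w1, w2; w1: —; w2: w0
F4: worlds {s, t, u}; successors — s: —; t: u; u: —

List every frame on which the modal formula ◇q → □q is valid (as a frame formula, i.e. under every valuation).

F4

The schema corresponds to partial functionality: ∀x ∀y ∀z (Rxy ∧ Rxz → y = z).
F1: fails — a sees both b and d.
F2: fails — w0 sees both w0 and w1.
F3: fails — w0 sees both w1 and w2.
F4: condition met.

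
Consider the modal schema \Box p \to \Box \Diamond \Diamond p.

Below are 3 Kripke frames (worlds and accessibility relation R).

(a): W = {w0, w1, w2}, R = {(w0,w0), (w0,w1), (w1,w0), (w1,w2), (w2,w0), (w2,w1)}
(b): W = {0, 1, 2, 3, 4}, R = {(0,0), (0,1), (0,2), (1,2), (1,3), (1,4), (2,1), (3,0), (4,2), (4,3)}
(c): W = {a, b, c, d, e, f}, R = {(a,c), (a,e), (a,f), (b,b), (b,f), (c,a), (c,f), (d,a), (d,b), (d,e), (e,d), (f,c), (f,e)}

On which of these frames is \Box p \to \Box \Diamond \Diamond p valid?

The schema corresponds to a generalized confluence (Geach) condition: \forall x \forall z (xRz \to \exists w (xRw \wedge z R^2 w)).
(a): holds.
(b): fails — 1R4 but no w with 1Rw and 4R²w.
(c): holds.
Valid on: (a), (c).

(a), (c)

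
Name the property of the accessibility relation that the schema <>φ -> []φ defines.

Suppose ◇φ→□φ is valid. Take Rxy, Rxz and set V(φ)={y}. Then ◇φ at x, so □φ at x, so φ at z, i.e. z=y.
Conversely, on a frame with partial functionality the schema holds at every world under every valuation.
Frame condition: forall x forall y forall z (Rxy & Rxz -> y = z).

partial functionality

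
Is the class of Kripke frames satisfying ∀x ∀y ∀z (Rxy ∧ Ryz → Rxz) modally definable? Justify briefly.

Yes — defined by □p → □□p

This is a Sahlqvist condition; the 4 axiom □p → □□p defines it.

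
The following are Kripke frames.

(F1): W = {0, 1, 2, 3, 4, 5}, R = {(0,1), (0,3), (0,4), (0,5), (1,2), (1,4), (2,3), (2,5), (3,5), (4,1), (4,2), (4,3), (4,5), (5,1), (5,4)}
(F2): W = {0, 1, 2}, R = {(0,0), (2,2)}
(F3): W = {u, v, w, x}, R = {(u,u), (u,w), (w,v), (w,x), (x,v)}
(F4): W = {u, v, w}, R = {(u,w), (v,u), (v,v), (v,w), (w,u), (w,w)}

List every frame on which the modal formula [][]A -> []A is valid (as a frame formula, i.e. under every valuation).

(F2), (F4)

This is the axiom for density; its first-order frame correspondent is forall x forall y (Rxy -> exists z (Rxz & Rzy)).
(F1): fails — R14 but no z with R1z and Rz4.
(F2): ✓.
(F3): fails — Rwx but no z with Rwz and Rzx.
(F4): ✓.
Valid on: (F2), (F4).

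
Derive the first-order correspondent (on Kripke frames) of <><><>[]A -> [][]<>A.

forall x forall y forall z ((x R^3 y & x R^2 z) -> exists w (yRw & zRw))

This is a Sahlqvist (Geach-type) schema ◇^3□^1A → □^2◇^1A.
First-order correspondent: forall x forall y forall z ((x R^3 y & x R^2 z) -> exists w (yRw & zRw)).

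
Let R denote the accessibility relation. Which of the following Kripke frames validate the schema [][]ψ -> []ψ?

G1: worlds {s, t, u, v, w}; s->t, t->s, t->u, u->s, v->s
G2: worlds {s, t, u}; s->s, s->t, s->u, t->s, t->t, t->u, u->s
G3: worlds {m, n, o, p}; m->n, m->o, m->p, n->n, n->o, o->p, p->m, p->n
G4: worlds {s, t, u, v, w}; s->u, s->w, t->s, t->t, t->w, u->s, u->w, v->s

G2

The schema corresponds to density: forall x forall y (Rxy -> exists z (Rxz & Rzy)).
G1: fails — Rus but no z with Ruz and Rzs.
G2: holds.
G3: fails — Rop but no z with Roz and Rzp.
G4: fails — Rus but no z with Ruz and Rzs.
Valid on: G2.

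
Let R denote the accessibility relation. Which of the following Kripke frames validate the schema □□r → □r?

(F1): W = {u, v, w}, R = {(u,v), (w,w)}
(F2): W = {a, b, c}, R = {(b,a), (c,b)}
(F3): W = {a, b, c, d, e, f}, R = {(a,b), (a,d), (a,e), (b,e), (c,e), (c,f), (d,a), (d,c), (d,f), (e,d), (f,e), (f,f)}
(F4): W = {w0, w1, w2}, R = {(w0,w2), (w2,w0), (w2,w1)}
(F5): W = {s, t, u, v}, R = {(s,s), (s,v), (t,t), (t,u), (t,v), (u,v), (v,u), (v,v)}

(F5)

The schema corresponds to density: ∀x ∀y (Rxy → ∃z (Rxz ∧ Rzy)).
(F1): fails — Ruv but no z with Ruz and Rzv.
(F2): fails — Rba but no z with Rbz and Rza.
(F3): fails — Rdc but no z with Rdz and Rzc.
(F4): fails — Rw0w2 but no z with Rw0z and Rzw2.
(F5): satisfies the condition.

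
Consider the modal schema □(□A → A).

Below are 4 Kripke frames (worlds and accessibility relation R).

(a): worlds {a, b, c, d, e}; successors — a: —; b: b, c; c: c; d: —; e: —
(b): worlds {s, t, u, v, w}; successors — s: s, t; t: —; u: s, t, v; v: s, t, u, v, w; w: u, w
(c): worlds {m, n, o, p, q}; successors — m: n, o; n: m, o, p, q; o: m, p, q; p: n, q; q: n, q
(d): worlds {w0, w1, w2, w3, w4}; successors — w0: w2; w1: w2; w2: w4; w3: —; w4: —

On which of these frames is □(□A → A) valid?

(a)

The schema corresponds to shift-reflexivity: ∀x ∀y (Rxy → Ryy).
(a): ✓.
(b): fails — Rwu but not Ruu.
(c): fails — Rom but not Rmm.
(d): fails — Rw1w2 but not Rw2w2.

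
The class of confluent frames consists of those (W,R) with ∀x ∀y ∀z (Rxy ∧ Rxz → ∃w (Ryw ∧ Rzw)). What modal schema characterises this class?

◇□s → □◇s

This is convergence; the standard corresponding axiom is .2: ◇□s → □◇s.
Suppose ◇□s→□◇s is valid. Take Rxy, Rxz and set V(s)={w : Ryw}. Then □s at y so ◇□s at x, so □◇s at x, so ◇s at z, giving w with Rzw and Ryw.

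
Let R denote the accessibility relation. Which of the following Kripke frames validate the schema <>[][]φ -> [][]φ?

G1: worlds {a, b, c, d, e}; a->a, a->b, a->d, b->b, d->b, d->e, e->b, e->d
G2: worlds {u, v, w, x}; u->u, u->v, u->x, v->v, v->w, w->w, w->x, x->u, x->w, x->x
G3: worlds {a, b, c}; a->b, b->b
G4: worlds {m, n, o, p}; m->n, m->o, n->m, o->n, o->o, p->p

G3

The schema corresponds to a generalized confluence (Geach) condition: forall x forall y forall z ((xRy & x R^2 z) -> exists w (y R^2 w & z = w)).
G1: fails — aRb, aR²a but no w with bR²w and a=w.
G2: fails — uRv, uR²u but no t with vR²t and u=t.
G3: satisfies the condition.
G4: fails — mRn, mR²m but no w with nR²w and m=w.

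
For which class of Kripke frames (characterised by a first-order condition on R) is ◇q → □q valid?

Partial functionality

Suppose ◇q→□q is valid. Take Rxy, Rxz and set V(q)={y}. Then ◇q at x, so □q at x, so q at z, i.e. z=y.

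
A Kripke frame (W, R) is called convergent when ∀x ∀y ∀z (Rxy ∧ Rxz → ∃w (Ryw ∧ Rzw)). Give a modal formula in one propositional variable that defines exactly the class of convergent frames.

The condition is convergence. The .2 schema ◇□ψ → □◇ψ defines it.
Suppose ◇□ψ→□◇ψ is valid. Take Rxy, Rxz and set V(ψ)={w : Ryw}. Then □ψ at y so ◇□ψ at x, so □◇ψ at x, so ◇ψ at z, giving w with Rzw and Ryw.

◇□ψ → □◇ψ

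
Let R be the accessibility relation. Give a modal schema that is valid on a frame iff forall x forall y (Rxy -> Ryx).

s → □◇s

This is symmetry; the standard corresponding axiom is B: s → □◇s.
Suppose s→□◇s is valid. Take Rxy and set V(s)={x}. Then s at x, so □◇s at x, so ◇s at y, so some z with Ryz has s; z=x, i.e. Ryx.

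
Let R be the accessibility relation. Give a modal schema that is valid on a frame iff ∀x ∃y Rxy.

□ψ → ◇ψ

This is seriality; the standard corresponding axiom is D: □ψ → ◇ψ.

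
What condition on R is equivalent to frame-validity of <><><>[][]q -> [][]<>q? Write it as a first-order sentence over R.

This is a Sahlqvist (Geach-type) schema ◇^3□^2q → □^2◇^1q.
First-order correspondent: forall x forall y forall z ((x R^3 y & x R^2 z) -> exists w (y R^2 w & zRw)).

forall x forall y forall z ((x R^3 y & x R^2 z) -> exists w (y R^2 w & zRw))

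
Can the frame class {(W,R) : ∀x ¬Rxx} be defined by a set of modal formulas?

Any modally definable frame class is closed under surjective bounded morphisms.
The 2-cycle (worlds a,b with a→b→a) is irreflexive, and the map sending every world to a single reflexive point • is a surjective bounded morphism (forth: every edge maps to (•,•); back: every world has a successor). So any modal formula valid on the 2-cycle is also valid on the reflexive point, which is not irreflexive.
So no modal formula (or set of formulas) defines exactly the irreflexive frames.

No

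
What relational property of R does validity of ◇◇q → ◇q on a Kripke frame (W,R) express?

Transitivity

This is frame-equivalent to □q → □□q (substitute ¬q for q and contrapose).
Suppose □q→□□q is valid. Take Rxy, Ryz and set V(q)={w : Rxw}. Then □q at x, so □□q at x, so □q at y, so q at z, i.e. Rxz.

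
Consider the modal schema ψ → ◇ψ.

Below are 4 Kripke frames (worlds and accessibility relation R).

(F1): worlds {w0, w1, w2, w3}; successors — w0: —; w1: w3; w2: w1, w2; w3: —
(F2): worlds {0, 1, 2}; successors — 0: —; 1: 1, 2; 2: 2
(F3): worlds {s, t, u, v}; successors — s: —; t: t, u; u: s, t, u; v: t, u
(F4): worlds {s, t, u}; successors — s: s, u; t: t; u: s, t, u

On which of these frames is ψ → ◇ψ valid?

(F4)

This is the axiom for reflexivity; its first-order frame correspondent is ∀x Rxx.
(F1): fails — world w0 does not see itself.
(F2): fails — world 0 does not see itself.
(F3): fails — world s does not see itself.
(F4): holds.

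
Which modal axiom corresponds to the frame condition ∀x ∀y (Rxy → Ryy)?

□(□s → s)

This is shift-reflexivity; the standard corresponding axiom is T□: □(□s → s).
Suppose □(□s→s) is valid. Take Rxy and set V(s)={w : Ryw}. Then at y, □s holds; since □(□s→s) at x, □s→s at y, so s at y, i.e. Ryy.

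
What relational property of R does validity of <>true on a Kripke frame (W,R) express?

seriality

◇⊤ holds at w iff w has a successor, so frame-validity of ◇⊤ is exactly seriality. Equivalently via □r → ◇r:
Suppose □r→◇r is valid. At any x set V(r)=W. Then □r at x, so ◇r at x, so x has a successor.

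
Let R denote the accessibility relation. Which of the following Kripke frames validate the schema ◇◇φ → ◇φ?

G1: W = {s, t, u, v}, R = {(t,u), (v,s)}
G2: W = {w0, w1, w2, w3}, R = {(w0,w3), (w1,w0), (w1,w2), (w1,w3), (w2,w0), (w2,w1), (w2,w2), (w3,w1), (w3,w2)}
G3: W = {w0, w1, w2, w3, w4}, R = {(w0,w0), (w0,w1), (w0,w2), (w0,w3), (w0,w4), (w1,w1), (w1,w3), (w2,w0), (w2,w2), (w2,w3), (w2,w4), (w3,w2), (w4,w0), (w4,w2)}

This is the axiom for transitivity; its first-order frame correspondent is ∀x ∀y ∀z (Rxy ∧ Ryz → Rxz).
G1: holds.
G2: fails — Rw1w2 and Rw2w1 but not Rw1w1.
G3: fails — Rw3w2 and Rw2w4 but not Rw3w4.

G1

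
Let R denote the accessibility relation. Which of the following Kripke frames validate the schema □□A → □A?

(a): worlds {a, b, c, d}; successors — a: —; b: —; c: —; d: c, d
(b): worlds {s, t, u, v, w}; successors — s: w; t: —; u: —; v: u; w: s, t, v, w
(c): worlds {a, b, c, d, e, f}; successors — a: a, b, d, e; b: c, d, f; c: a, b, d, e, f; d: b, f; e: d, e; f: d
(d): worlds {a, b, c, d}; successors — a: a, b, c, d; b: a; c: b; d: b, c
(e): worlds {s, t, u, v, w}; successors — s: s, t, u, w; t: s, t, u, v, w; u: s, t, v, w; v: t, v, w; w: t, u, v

(a), (e)

Frame correspondent (Sahlqvist): ∀x ∀y (Rxy → ∃z (Rxz ∧ Rzy)) — i.e. density.
(a): ✓.
(b): fails — Rvu but no z with Rvz and Rzu.
(c): fails — Rbc but no z with Rbz and Rzc.
(d): fails — Rdc but no z with Rdz and Rzc.
(e): ✓.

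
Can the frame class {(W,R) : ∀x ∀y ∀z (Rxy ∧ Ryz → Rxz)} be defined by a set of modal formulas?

Yes — defined by □q → □□q

The condition is transitivity. A defining modal formula is □q → □□q.
Suppose □q→□□q is valid. Take Rxy, Ryz and set V(q)={w : Rxw}. Then □q at x, so □□q at x, so □q at y, so q at z, i.e. Rxz.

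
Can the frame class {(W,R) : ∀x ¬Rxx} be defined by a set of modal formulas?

Not modally definable

Any modally definable frame class is closed under surjective bounded morphisms.
The 5-cycle (worlds 0,1,2,3,4 with 0→1→2→3→4→0) is irreflexive, and the map sending every world to a single reflexive point • is a surjective bounded morphism (forth: every edge maps to (•,•); back: every world has a successor). So any modal formula valid on the 5-cycle is also valid on the reflexive point, which is not irreflexive.
So no modal formula (or set of formulas) defines exactly the irreflexive frames.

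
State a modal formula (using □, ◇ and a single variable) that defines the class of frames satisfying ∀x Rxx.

□p → p

A defining formula is □p → p (the T axiom).
Suppose □p→p is valid. At any x set V(p)={w : Rxw}. Then □p holds at x, so p holds at x, i.e. Rxx.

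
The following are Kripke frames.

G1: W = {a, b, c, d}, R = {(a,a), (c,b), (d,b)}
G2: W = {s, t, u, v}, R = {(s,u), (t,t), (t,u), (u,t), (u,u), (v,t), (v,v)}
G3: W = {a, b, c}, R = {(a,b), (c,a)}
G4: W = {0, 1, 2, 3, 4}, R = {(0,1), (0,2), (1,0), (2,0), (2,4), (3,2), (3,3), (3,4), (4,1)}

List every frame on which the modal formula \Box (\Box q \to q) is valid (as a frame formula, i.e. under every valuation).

G2

This is the axiom for shift-reflexivity; its first-order frame correspondent is \forall x \forall y (Rxy \to Ryy).
G1: fails — Rdb but not Rbb.
G2: holds.
G3: fails — Rca but not Raa.
G4: fails — R10 but not R00.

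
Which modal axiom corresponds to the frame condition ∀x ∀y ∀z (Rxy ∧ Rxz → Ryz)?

The condition is the Euclidean property. The 5 schema ◇q → □◇q defines it.
Suppose ◇q→□◇q is valid. Take Rxy, Rxz and set V(q)={y}. Then ◇q at x, so □◇q at x, so ◇q at z, so some w with Rzw has q; w=y, i.e. Rzy. By symmetry of the argument, Ryz.

◇q → □◇q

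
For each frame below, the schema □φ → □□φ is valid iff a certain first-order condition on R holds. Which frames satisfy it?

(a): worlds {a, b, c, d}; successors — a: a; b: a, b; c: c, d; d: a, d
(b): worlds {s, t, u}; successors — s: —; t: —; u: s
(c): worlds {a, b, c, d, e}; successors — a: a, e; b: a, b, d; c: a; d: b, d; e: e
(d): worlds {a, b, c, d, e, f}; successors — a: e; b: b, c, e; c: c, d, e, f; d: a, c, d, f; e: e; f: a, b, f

(b)

The schema corresponds to transitivity: ∀x ∀y ∀z (Rxy ∧ Ryz → Rxz).
(a): fails — Rcd and Rda but not Rca.
(b): holds.
(c): fails — Rba and Rae but not Rbe.
(d): fails — Rbc and Rcd but not Rbd.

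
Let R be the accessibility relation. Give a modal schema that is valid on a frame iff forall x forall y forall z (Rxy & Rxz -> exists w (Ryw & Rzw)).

◇□s → □◇s

The condition is convergence. The .2 schema ◇□s → □◇s defines it.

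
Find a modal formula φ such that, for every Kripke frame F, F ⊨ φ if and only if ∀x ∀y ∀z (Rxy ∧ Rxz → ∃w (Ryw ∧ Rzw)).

◇□r → □◇r

A defining formula is ◇□r → □◇r (the .2 axiom).
Suppose ◇□r→□◇r is valid. Take Rxy, Rxz and set V(r)={w : Ryw}. Then □r at y so ◇□r at x, so □◇r at x, so ◇r at z, giving w with Rzw and Ryw.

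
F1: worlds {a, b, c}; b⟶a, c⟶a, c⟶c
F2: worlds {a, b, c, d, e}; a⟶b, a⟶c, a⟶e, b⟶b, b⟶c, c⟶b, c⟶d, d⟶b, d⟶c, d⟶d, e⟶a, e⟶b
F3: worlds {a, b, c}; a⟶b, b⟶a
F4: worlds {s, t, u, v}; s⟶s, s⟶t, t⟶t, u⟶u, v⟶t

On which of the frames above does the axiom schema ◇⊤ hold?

F2, F4

Frame correspondent (Sahlqvist): ∀x ∃y Rxy — i.e. seriality.
F1: fails — world a has no successor.
F2: ✓.
F3: fails — world c has no successor.
F4: ✓.
Valid on: F2, F4.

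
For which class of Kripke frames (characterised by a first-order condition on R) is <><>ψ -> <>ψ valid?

This schema is equivalent to the 4 axiom □ψ → □□ψ.
Its frame correspondent is transitivity — forall x forall y forall z (Rxy & Ryz -> Rxz).

transitivity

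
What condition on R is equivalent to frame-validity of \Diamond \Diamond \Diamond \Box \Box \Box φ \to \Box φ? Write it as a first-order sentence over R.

\forall x \forall y \forall z ((x R^3 y \wedge xRz) \to \exists w (y R^3 w \wedge z = w))

This is a Sahlqvist (Geach-type) schema ◇^3□^3φ → □^1◇^0φ.
Minimal-valuation argument: fix x; take any y with xR^3y and any z with xR^1z. Set V(φ) to the set of worlds R-reachable from y in exactly 3 steps. Then □^3φ holds at y, so the antecedent holds at x; validity forces ◇^0φ at z, giving a w with zR^0w and yR^3w.
First-order correspondent: \forall x \forall y \forall z ((x R^3 y \wedge xRz) \to \exists w (y R^3 w \wedge z = w)).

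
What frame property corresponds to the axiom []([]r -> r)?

shift-reflexivity: forall x forall y (Rxy -> Ryy)

Suppose □(□r→r) is valid. Take Rxy and set V(r)={w : Ryw}. Then at y, □r holds; since □(□r→r) at x, □r→r at y, so r at y, i.e. Ryy.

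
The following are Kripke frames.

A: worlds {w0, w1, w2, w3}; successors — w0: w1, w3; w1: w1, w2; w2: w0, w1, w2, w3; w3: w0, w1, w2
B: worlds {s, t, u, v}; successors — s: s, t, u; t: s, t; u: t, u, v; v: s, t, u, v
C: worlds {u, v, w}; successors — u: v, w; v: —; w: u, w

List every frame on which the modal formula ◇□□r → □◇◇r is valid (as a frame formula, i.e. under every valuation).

A, B

Frame correspondent (Sahlqvist): ∀x ∀y ∀z ((xRy ∧ xRz) → ∃w (yR²w ∧ zR²w)) — i.e. a generalized confluence (Geach) condition.
A: holds.
B: holds.
C: fails — uRv, uRv but no t with vR²t and vR²t.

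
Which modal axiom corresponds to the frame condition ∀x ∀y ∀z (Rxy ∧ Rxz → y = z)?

◇q → □q

This is partial functionality; the standard corresponding axiom is CD: ◇q → □q.
Suppose ◇q→□q is valid. Take Rxy, Rxz and set V(q)={y}. Then ◇q at x, so □q at x, so q at z, i.e. z=y.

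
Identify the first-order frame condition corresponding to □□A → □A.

This schema is the C4 axiom.
It corresponds to density: ∀x ∀y (Rxy → ∃z (Rxz ∧ Rzy)).

density: ∀x ∀y (Rxy → ∃z (Rxz ∧ Rzy))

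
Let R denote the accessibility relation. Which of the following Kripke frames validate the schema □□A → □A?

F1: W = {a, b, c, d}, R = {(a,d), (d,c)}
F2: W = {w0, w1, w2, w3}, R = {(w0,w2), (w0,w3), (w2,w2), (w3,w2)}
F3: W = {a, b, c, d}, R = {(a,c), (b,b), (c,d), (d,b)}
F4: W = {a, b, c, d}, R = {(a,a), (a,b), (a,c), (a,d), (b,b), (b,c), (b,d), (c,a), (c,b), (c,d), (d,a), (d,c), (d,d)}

Frame correspondent (Sahlqvist): ∀x ∀y (Rxy → ∃z (Rxz ∧ Rzy)) — i.e. density.
F1: fails — Rad but no z with Raz and Rzd.
F2: fails — Rw0w3 but no z with Rw0z and Rzw3.
F3: fails — Rac but no z with Raz and Rzc.
F4: condition met.

F4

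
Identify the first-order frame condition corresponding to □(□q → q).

shift-reflexivity: ∀x ∀y (Rxy → Ryy)

This is the T□ axiom.
Its frame correspondent is shift-reflexivity — ∀x ∀y (Rxy → Ryy).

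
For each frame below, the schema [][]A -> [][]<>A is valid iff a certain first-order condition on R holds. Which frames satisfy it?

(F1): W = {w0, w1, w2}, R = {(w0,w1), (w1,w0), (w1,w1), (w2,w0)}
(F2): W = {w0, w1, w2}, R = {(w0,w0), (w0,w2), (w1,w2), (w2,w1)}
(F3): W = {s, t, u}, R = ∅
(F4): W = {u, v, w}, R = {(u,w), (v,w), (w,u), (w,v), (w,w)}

(F1), (F3), (F4)

This is the axiom for a generalized confluence (Geach) condition; its first-order frame correspondent is forall x forall z (x R^2 z -> exists w (x R^2 w & zRw)).
(F1): ✓.
(F2): fails — w1R²w1 but no w with w1R²w and w1Rw.
(F3): ✓.
(F4): ✓.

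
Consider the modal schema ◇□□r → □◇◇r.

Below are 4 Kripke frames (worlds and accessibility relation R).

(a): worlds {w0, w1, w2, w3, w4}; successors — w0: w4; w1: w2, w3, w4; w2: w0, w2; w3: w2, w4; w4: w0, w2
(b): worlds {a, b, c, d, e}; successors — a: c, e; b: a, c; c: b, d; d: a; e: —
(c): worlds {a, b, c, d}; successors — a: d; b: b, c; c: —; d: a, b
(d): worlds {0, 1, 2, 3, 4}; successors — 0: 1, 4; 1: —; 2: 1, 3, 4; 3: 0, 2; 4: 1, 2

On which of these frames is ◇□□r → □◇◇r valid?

Frame correspondent (Sahlqvist): ∀x ∀y ∀z ((xRy ∧ xRz) → ∃w (yR²w ∧ zR²w)) — i.e. a generalized confluence (Geach) condition.
(a): holds.
(b): fails — aRc, aRe but no w with cR²w and eR²w.
(c): fails — bRb, bRc but no w with bR²w and cR²w.
(d): fails — 0R1, 0R1 but no w with 1R²w and 1R²w.
Valid on: (a).

(a)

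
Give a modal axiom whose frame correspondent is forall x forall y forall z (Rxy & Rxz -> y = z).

This is partial functionality; the standard corresponding axiom is CD: ◇q → □q.

◇q → □q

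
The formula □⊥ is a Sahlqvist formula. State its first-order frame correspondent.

□⊥ is valid iff no world has any successor (otherwise □⊥ fails at any world with one).

emptiness of R: ∀x ∀y ¬Rxy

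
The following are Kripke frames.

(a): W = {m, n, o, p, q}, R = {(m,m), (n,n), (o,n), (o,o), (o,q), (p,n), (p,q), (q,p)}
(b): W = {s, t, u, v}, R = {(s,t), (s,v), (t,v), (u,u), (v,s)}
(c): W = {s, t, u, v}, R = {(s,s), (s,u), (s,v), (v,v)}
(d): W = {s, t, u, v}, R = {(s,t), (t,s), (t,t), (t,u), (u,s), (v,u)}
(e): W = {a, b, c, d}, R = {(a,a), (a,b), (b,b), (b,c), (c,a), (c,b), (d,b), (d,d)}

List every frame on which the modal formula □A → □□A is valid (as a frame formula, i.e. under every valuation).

Frame correspondent (Sahlqvist): ∀x ∀y ∀z (Rxy ∧ Ryz → Rxz) — i.e. transitivity.
(a): fails — Rqp and Rpn but not Rqn.
(b): fails — Rtv and Rvs but not Rts.
(c): ✓.
(d): fails — Rus and Rst but not Rut.
(e): fails — Rbc and Rca but not Rba.

(c)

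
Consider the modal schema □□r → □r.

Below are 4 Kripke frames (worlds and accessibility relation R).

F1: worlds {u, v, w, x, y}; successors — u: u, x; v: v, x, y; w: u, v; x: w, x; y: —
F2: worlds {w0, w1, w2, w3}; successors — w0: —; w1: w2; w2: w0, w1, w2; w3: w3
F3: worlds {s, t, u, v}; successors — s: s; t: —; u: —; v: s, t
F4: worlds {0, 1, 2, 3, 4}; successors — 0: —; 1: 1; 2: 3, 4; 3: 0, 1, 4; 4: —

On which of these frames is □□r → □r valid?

This is the axiom for density; its first-order frame correspondent is ∀x ∀y (Rxy → ∃z (Rxz ∧ Rzy)).
F1: satisfies the condition.
F2: satisfies the condition.
F3: fails — Rvt but no z with Rvz and Rzt.
F4: fails — R34 but no z with R3z and Rz4.

F1, F2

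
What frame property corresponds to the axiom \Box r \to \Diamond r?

This schema is the D axiom.
Its frame correspondent is seriality — \forall x \exists y Rxy.

seriality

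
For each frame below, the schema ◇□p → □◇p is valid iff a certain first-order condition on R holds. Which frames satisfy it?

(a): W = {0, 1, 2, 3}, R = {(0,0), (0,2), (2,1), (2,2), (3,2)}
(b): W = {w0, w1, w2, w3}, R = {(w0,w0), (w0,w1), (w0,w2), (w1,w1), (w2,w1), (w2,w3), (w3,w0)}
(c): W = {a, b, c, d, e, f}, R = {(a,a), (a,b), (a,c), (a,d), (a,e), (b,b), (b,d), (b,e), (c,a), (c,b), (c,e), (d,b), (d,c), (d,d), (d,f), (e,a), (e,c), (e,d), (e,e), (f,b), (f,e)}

(c)

Frame correspondent (Sahlqvist): ∀x ∀y ∀z (Rxy ∧ Rxz → ∃w (Ryw ∧ Rzw)) — i.e. convergence.
(a): fails — R22 and R21 but 2 and 1 have no common successor.
(b): fails — Rw2w1 and Rw2w3 but w1 and w3 have no common successor.
(c): condition met.
Valid on: (c).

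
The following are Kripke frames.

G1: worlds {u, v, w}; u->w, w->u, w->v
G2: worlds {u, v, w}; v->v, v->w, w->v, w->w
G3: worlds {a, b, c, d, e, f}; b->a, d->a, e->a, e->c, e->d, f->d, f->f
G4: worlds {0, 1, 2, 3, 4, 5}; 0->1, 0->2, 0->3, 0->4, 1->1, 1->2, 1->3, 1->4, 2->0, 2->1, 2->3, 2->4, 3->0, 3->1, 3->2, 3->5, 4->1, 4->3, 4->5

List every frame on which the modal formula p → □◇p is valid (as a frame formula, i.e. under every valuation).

G2

Frame correspondent (Sahlqvist): ∀x ∀y (Rxy → Ryx) — i.e. symmetry.
G1: fails — Rwv but not Rvw.
G2: holds.
G3: fails — Rea but not Rae.
G4: fails — R01 but not R10.
Valid on: G2.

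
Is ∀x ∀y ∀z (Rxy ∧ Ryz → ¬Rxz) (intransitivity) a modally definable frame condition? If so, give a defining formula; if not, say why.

Not modally definable

Any modally definable frame class is closed under surjective bounded morphisms.
The 5-cycle (worlds w0,w1,w2,w3,w4 with w0→w1→w2→w3→w4→w0) is intransitive. Mapping every world to a single reflexive point • is a surjective bounded morphism; the reflexive point is not intransitive (R••∧R•• but R••).
Hence intransitivity is not modally definable.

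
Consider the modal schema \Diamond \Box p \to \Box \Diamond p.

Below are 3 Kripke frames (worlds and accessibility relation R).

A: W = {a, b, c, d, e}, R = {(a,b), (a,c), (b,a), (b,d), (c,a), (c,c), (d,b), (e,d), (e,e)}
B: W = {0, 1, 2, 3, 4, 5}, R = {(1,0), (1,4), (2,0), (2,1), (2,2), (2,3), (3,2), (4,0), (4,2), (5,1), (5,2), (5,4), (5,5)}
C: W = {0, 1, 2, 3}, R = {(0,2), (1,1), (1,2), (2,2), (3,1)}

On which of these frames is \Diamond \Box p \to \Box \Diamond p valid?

C

The schema corresponds to convergence: \forall x \forall y \forall z (Rxy \wedge Rxz \to \exists w (Ryw \wedge Rzw)).
A: fails — Ree and Red but e and d have no common successor.
B: fails — R10 and R10 but 0 and 0 have no common successor.
C: condition met.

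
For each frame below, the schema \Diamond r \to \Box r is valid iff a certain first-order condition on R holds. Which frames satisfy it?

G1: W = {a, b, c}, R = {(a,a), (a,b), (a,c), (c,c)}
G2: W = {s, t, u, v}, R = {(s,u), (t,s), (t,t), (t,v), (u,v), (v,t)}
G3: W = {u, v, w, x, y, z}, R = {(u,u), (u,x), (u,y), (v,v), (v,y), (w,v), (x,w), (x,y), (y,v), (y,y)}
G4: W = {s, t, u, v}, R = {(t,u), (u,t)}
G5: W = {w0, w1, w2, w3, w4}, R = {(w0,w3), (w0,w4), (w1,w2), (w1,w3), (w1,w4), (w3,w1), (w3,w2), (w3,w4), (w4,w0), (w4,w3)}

G4

The schema corresponds to partial functionality: \forall x \forall y \forall z (Rxy \wedge Rxz \to y = z).
G1: fails — a sees both a and b.
G2: fails — t sees both s and t.
G3: fails — u sees both u and x.
G4: satisfies the condition.
G5: fails — w0 sees both w3 and w4.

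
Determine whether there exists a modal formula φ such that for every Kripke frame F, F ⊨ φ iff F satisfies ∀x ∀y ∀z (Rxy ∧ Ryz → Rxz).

Yes — defined by □q → □□q

Yes: it is transitivity, defined by the 4 schema □q → □□q.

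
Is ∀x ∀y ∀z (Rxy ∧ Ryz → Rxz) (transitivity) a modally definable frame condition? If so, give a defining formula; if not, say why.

Yes: it is transitivity, defined by the 4 schema □r → □□r.

Yes — defined by □r → □□r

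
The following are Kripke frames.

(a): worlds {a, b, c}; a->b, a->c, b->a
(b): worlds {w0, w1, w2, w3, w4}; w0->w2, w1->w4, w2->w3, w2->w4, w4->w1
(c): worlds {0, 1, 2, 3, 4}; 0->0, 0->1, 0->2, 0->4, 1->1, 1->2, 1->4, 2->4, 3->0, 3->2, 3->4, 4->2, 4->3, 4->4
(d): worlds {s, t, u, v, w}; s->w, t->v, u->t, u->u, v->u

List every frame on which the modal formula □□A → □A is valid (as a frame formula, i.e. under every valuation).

(c)

The schema corresponds to density: ∀x ∀y (Rxy → ∃z (Rxz ∧ Rzy)).
(a): fails — Rac but no z with Raz and Rzc.
(b): fails — Rw2w4 but no z with Rw2z and Rzw4.
(c): satisfies the condition.
(d): fails — Rtv but no z with Rtz and Rzv.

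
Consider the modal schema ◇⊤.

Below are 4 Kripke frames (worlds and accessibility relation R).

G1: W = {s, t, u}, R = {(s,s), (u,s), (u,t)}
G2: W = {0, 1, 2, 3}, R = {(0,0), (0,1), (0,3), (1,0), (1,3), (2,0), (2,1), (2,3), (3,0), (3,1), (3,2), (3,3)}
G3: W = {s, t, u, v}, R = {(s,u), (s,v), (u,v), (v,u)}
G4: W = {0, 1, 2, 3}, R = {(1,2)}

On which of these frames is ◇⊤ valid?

G2

This is the axiom for seriality; its first-order frame correspondent is ∀x ∃y Rxy.
G1: fails — world t has no successor.
G2: holds.
G3: fails — world t has no successor.
G4: fails — world 0 has no successor.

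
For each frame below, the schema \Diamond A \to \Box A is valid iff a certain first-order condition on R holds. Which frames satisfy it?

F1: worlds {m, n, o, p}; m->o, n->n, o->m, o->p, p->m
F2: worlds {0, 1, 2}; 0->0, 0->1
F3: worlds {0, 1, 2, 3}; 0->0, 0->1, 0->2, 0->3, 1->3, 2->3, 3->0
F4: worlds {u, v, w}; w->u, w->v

This is the axiom for partial functionality; its first-order frame correspondent is \forall x \forall y \forall z (Rxy \wedge Rxz \to y = z).
F1: fails — o sees both m and p.
F2: fails — 0 sees both 0 and 1.
F3: fails — 0 sees both 0 and 1.
F4: fails — w sees both u and v.
Valid on no frame.

none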